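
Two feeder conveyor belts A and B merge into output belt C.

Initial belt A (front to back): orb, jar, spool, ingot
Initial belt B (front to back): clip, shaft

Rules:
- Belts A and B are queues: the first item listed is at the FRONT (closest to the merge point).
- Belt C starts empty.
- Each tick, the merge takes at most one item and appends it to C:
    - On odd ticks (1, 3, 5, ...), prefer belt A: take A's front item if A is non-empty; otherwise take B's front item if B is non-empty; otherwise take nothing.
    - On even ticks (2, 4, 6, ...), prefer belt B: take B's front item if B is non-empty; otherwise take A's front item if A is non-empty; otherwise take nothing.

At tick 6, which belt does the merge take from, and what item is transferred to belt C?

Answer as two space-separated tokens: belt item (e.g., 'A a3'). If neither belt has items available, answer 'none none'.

Tick 1: prefer A, take orb from A; A=[jar,spool,ingot] B=[clip,shaft] C=[orb]
Tick 2: prefer B, take clip from B; A=[jar,spool,ingot] B=[shaft] C=[orb,clip]
Tick 3: prefer A, take jar from A; A=[spool,ingot] B=[shaft] C=[orb,clip,jar]
Tick 4: prefer B, take shaft from B; A=[spool,ingot] B=[-] C=[orb,clip,jar,shaft]
Tick 5: prefer A, take spool from A; A=[ingot] B=[-] C=[orb,clip,jar,shaft,spool]
Tick 6: prefer B, take ingot from A; A=[-] B=[-] C=[orb,clip,jar,shaft,spool,ingot]

Answer: A ingot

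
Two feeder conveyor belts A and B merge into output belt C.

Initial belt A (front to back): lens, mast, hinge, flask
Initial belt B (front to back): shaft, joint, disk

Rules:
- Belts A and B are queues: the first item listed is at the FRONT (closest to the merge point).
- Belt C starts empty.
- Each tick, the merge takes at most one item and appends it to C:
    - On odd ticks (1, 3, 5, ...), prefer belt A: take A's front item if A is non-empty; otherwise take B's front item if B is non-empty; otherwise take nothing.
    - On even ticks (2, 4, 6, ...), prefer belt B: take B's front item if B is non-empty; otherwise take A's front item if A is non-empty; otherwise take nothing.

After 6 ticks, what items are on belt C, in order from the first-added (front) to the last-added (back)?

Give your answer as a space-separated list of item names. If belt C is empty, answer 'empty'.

Tick 1: prefer A, take lens from A; A=[mast,hinge,flask] B=[shaft,joint,disk] C=[lens]
Tick 2: prefer B, take shaft from B; A=[mast,hinge,flask] B=[joint,disk] C=[lens,shaft]
Tick 3: prefer A, take mast from A; A=[hinge,flask] B=[joint,disk] C=[lens,shaft,mast]
Tick 4: prefer B, take joint from B; A=[hinge,flask] B=[disk] C=[lens,shaft,mast,joint]
Tick 5: prefer A, take hinge from A; A=[flask] B=[disk] C=[lens,shaft,mast,joint,hinge]
Tick 6: prefer B, take disk from B; A=[flask] B=[-] C=[lens,shaft,mast,joint,hinge,disk]

Answer: lens shaft mast joint hinge disk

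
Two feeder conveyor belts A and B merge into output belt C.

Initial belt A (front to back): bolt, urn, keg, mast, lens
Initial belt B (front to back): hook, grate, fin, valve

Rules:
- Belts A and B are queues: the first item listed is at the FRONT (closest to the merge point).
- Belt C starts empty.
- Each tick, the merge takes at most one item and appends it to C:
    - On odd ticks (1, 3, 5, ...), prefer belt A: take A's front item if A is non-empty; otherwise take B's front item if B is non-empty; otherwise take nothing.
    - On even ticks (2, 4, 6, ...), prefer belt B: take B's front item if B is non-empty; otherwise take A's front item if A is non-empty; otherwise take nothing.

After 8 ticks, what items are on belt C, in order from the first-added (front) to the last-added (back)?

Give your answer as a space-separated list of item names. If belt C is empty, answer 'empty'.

Tick 1: prefer A, take bolt from A; A=[urn,keg,mast,lens] B=[hook,grate,fin,valve] C=[bolt]
Tick 2: prefer B, take hook from B; A=[urn,keg,mast,lens] B=[grate,fin,valve] C=[bolt,hook]
Tick 3: prefer A, take urn from A; A=[keg,mast,lens] B=[grate,fin,valve] C=[bolt,hook,urn]
Tick 4: prefer B, take grate from B; A=[keg,mast,lens] B=[fin,valve] C=[bolt,hook,urn,grate]
Tick 5: prefer A, take keg from A; A=[mast,lens] B=[fin,valve] C=[bolt,hook,urn,grate,keg]
Tick 6: prefer B, take fin from B; A=[mast,lens] B=[valve] C=[bolt,hook,urn,grate,keg,fin]
Tick 7: prefer A, take mast from A; A=[lens] B=[valve] C=[bolt,hook,urn,grate,keg,fin,mast]
Tick 8: prefer B, take valve from B; A=[lens] B=[-] C=[bolt,hook,urn,grate,keg,fin,mast,valve]

Answer: bolt hook urn grate keg fin mast valve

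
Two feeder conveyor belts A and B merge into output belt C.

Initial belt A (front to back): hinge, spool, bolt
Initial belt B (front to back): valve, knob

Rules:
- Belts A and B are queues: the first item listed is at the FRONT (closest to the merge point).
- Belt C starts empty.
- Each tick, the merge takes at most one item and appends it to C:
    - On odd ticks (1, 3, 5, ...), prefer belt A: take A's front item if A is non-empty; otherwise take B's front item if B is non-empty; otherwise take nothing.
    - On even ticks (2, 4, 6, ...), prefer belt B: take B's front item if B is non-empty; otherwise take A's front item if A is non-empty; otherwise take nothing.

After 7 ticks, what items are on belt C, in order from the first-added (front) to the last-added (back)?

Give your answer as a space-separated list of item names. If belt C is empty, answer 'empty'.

Tick 1: prefer A, take hinge from A; A=[spool,bolt] B=[valve,knob] C=[hinge]
Tick 2: prefer B, take valve from B; A=[spool,bolt] B=[knob] C=[hinge,valve]
Tick 3: prefer A, take spool from A; A=[bolt] B=[knob] C=[hinge,valve,spool]
Tick 4: prefer B, take knob from B; A=[bolt] B=[-] C=[hinge,valve,spool,knob]
Tick 5: prefer A, take bolt from A; A=[-] B=[-] C=[hinge,valve,spool,knob,bolt]
Tick 6: prefer B, both empty, nothing taken; A=[-] B=[-] C=[hinge,valve,spool,knob,bolt]
Tick 7: prefer A, both empty, nothing taken; A=[-] B=[-] C=[hinge,valve,spool,knob,bolt]

Answer: hinge valve spool knob bolt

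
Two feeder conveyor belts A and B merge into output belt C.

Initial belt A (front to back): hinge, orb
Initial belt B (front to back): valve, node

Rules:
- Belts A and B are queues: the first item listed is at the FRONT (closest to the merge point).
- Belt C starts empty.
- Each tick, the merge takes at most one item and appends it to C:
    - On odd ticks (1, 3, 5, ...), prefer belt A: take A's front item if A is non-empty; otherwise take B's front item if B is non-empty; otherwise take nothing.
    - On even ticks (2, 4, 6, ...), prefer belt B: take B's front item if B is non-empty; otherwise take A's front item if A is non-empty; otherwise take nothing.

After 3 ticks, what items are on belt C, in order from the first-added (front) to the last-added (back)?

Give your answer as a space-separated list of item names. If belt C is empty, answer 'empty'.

Tick 1: prefer A, take hinge from A; A=[orb] B=[valve,node] C=[hinge]
Tick 2: prefer B, take valve from B; A=[orb] B=[node] C=[hinge,valve]
Tick 3: prefer A, take orb from A; A=[-] B=[node] C=[hinge,valve,orb]

Answer: hinge valve orb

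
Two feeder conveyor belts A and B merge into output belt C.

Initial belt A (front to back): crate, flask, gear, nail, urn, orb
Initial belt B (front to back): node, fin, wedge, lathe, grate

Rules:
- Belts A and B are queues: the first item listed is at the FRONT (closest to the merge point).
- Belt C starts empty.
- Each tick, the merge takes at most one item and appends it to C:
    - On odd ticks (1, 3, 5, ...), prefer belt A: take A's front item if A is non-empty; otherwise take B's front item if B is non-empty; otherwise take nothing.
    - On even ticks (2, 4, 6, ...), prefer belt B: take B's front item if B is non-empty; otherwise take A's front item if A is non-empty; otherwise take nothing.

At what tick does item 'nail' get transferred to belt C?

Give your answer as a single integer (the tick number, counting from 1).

Tick 1: prefer A, take crate from A; A=[flask,gear,nail,urn,orb] B=[node,fin,wedge,lathe,grate] C=[crate]
Tick 2: prefer B, take node from B; A=[flask,gear,nail,urn,orb] B=[fin,wedge,lathe,grate] C=[crate,node]
Tick 3: prefer A, take flask from A; A=[gear,nail,urn,orb] B=[fin,wedge,lathe,grate] C=[crate,node,flask]
Tick 4: prefer B, take fin from B; A=[gear,nail,urn,orb] B=[wedge,lathe,grate] C=[crate,node,flask,fin]
Tick 5: prefer A, take gear from A; A=[nail,urn,orb] B=[wedge,lathe,grate] C=[crate,node,flask,fin,gear]
Tick 6: prefer B, take wedge from B; A=[nail,urn,orb] B=[lathe,grate] C=[crate,node,flask,fin,gear,wedge]
Tick 7: prefer A, take nail from A; A=[urn,orb] B=[lathe,grate] C=[crate,node,flask,fin,gear,wedge,nail]

Answer: 7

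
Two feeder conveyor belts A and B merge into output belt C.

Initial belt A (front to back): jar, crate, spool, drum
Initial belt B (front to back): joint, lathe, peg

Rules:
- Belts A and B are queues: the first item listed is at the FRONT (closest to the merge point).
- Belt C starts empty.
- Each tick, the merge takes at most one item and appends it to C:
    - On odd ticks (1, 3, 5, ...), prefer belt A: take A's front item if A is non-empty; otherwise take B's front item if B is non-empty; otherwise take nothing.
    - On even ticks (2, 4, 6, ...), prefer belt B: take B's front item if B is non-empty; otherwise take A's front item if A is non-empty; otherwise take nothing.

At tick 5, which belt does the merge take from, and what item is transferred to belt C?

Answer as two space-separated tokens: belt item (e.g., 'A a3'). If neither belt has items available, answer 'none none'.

Tick 1: prefer A, take jar from A; A=[crate,spool,drum] B=[joint,lathe,peg] C=[jar]
Tick 2: prefer B, take joint from B; A=[crate,spool,drum] B=[lathe,peg] C=[jar,joint]
Tick 3: prefer A, take crate from A; A=[spool,drum] B=[lathe,peg] C=[jar,joint,crate]
Tick 4: prefer B, take lathe from B; A=[spool,drum] B=[peg] C=[jar,joint,crate,lathe]
Tick 5: prefer A, take spool from A; A=[drum] B=[peg] C=[jar,joint,crate,lathe,spool]

Answer: A spool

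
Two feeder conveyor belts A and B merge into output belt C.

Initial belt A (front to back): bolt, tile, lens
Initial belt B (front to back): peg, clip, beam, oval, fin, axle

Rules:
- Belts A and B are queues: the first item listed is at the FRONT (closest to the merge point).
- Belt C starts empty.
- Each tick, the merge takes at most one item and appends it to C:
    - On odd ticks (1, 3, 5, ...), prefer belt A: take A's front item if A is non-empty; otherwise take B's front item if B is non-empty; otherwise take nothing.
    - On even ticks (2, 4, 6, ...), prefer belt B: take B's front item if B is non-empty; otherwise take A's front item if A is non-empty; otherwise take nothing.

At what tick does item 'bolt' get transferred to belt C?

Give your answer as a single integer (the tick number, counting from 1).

Tick 1: prefer A, take bolt from A; A=[tile,lens] B=[peg,clip,beam,oval,fin,axle] C=[bolt]

Answer: 1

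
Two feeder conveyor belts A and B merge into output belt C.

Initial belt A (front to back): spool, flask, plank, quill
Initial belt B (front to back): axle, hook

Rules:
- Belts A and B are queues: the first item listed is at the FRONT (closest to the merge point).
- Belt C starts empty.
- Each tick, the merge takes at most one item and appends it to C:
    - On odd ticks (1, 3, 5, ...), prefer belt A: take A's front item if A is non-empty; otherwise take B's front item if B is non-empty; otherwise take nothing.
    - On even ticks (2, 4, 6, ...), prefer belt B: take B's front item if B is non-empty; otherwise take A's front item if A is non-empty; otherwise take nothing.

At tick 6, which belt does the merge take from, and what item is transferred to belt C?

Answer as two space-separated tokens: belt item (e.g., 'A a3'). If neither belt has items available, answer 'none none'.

Tick 1: prefer A, take spool from A; A=[flask,plank,quill] B=[axle,hook] C=[spool]
Tick 2: prefer B, take axle from B; A=[flask,plank,quill] B=[hook] C=[spool,axle]
Tick 3: prefer A, take flask from A; A=[plank,quill] B=[hook] C=[spool,axle,flask]
Tick 4: prefer B, take hook from B; A=[plank,quill] B=[-] C=[spool,axle,flask,hook]
Tick 5: prefer A, take plank from A; A=[quill] B=[-] C=[spool,axle,flask,hook,plank]
Tick 6: prefer B, take quill from A; A=[-] B=[-] C=[spool,axle,flask,hook,plank,quill]

Answer: A quill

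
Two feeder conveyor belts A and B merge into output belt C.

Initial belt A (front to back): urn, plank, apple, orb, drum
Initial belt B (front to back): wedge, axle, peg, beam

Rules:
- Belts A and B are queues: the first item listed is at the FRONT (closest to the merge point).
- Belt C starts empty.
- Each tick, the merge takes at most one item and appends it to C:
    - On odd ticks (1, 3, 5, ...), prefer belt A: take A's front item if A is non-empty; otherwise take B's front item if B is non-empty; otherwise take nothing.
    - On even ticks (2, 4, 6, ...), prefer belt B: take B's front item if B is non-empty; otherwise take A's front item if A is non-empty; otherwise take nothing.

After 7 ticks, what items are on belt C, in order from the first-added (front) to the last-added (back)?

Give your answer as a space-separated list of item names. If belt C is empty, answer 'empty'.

Answer: urn wedge plank axle apple peg orb

Derivation:
Tick 1: prefer A, take urn from A; A=[plank,apple,orb,drum] B=[wedge,axle,peg,beam] C=[urn]
Tick 2: prefer B, take wedge from B; A=[plank,apple,orb,drum] B=[axle,peg,beam] C=[urn,wedge]
Tick 3: prefer A, take plank from A; A=[apple,orb,drum] B=[axle,peg,beam] C=[urn,wedge,plank]
Tick 4: prefer B, take axle from B; A=[apple,orb,drum] B=[peg,beam] C=[urn,wedge,plank,axle]
Tick 5: prefer A, take apple from A; A=[orb,drum] B=[peg,beam] C=[urn,wedge,plank,axle,apple]
Tick 6: prefer B, take peg from B; A=[orb,drum] B=[beam] C=[urn,wedge,plank,axle,apple,peg]
Tick 7: prefer A, take orb from A; A=[drum] B=[beam] C=[urn,wedge,plank,axle,apple,peg,orb]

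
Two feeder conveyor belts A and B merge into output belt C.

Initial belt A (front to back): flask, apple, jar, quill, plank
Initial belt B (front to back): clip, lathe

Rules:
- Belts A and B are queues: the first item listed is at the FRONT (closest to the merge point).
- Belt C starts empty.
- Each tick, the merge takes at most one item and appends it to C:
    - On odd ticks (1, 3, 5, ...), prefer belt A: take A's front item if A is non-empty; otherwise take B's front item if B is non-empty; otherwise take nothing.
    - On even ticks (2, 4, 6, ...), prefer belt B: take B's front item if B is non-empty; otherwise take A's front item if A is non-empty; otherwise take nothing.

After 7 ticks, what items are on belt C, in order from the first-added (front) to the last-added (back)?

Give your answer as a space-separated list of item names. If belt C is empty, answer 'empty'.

Answer: flask clip apple lathe jar quill plank

Derivation:
Tick 1: prefer A, take flask from A; A=[apple,jar,quill,plank] B=[clip,lathe] C=[flask]
Tick 2: prefer B, take clip from B; A=[apple,jar,quill,plank] B=[lathe] C=[flask,clip]
Tick 3: prefer A, take apple from A; A=[jar,quill,plank] B=[lathe] C=[flask,clip,apple]
Tick 4: prefer B, take lathe from B; A=[jar,quill,plank] B=[-] C=[flask,clip,apple,lathe]
Tick 5: prefer A, take jar from A; A=[quill,plank] B=[-] C=[flask,clip,apple,lathe,jar]
Tick 6: prefer B, take quill from A; A=[plank] B=[-] C=[flask,clip,apple,lathe,jar,quill]
Tick 7: prefer A, take plank from A; A=[-] B=[-] C=[flask,clip,apple,lathe,jar,quill,plank]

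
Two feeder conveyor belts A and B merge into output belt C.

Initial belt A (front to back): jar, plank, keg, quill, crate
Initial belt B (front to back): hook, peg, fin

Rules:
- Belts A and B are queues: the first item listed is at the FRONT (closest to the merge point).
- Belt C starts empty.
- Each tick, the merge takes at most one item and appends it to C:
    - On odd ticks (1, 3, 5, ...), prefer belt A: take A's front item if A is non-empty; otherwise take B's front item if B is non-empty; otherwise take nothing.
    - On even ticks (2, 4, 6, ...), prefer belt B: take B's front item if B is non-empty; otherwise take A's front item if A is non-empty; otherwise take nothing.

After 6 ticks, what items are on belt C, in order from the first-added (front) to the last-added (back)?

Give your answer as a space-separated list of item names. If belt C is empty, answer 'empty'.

Answer: jar hook plank peg keg fin

Derivation:
Tick 1: prefer A, take jar from A; A=[plank,keg,quill,crate] B=[hook,peg,fin] C=[jar]
Tick 2: prefer B, take hook from B; A=[plank,keg,quill,crate] B=[peg,fin] C=[jar,hook]
Tick 3: prefer A, take plank from A; A=[keg,quill,crate] B=[peg,fin] C=[jar,hook,plank]
Tick 4: prefer B, take peg from B; A=[keg,quill,crate] B=[fin] C=[jar,hook,plank,peg]
Tick 5: prefer A, take keg from A; A=[quill,crate] B=[fin] C=[jar,hook,plank,peg,keg]
Tick 6: prefer B, take fin from B; A=[quill,crate] B=[-] C=[jar,hook,plank,peg,keg,fin]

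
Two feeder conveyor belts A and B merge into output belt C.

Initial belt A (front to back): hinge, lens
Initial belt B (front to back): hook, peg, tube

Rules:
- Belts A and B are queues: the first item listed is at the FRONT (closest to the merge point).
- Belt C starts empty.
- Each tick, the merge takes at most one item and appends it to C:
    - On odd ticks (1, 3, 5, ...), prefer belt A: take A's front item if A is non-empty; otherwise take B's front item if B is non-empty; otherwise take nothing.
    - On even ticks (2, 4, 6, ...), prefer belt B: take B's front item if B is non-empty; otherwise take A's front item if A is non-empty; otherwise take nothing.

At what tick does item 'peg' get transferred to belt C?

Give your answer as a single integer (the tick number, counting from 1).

Tick 1: prefer A, take hinge from A; A=[lens] B=[hook,peg,tube] C=[hinge]
Tick 2: prefer B, take hook from B; A=[lens] B=[peg,tube] C=[hinge,hook]
Tick 3: prefer A, take lens from A; A=[-] B=[peg,tube] C=[hinge,hook,lens]
Tick 4: prefer B, take peg from B; A=[-] B=[tube] C=[hinge,hook,lens,peg]

Answer: 4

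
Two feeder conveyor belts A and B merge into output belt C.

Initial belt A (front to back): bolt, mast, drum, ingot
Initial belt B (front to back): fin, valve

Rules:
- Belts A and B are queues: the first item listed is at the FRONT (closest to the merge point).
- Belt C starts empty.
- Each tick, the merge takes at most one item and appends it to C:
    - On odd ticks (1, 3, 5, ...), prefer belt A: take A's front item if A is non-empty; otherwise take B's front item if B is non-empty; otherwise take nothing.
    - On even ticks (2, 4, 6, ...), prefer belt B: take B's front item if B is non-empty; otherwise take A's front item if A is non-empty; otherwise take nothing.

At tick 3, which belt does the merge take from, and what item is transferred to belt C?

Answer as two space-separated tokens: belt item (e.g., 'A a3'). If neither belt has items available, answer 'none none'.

Answer: A mast

Derivation:
Tick 1: prefer A, take bolt from A; A=[mast,drum,ingot] B=[fin,valve] C=[bolt]
Tick 2: prefer B, take fin from B; A=[mast,drum,ingot] B=[valve] C=[bolt,fin]
Tick 3: prefer A, take mast from A; A=[drum,ingot] B=[valve] C=[bolt,fin,mast]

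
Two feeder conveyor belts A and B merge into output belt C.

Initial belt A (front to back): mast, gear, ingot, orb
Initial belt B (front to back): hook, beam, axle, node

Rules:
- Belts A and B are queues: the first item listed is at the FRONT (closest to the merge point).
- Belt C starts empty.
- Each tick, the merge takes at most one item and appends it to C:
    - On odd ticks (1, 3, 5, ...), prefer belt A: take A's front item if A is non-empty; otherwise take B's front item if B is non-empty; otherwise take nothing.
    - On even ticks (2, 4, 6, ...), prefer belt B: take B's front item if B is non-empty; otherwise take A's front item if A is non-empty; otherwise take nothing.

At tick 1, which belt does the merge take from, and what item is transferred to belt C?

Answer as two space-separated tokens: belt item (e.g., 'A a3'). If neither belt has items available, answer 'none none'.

Tick 1: prefer A, take mast from A; A=[gear,ingot,orb] B=[hook,beam,axle,node] C=[mast]

Answer: A mast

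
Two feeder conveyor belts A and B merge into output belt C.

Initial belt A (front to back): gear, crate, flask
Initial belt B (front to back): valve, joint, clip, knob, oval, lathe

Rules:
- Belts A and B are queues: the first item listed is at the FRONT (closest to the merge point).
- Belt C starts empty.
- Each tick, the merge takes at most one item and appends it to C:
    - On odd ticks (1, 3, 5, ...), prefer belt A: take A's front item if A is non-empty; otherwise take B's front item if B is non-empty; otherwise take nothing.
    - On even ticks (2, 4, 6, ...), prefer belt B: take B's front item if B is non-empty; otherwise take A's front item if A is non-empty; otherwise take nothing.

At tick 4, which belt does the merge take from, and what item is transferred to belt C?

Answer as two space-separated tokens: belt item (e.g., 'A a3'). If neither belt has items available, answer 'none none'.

Answer: B joint

Derivation:
Tick 1: prefer A, take gear from A; A=[crate,flask] B=[valve,joint,clip,knob,oval,lathe] C=[gear]
Tick 2: prefer B, take valve from B; A=[crate,flask] B=[joint,clip,knob,oval,lathe] C=[gear,valve]
Tick 3: prefer A, take crate from A; A=[flask] B=[joint,clip,knob,oval,lathe] C=[gear,valve,crate]
Tick 4: prefer B, take joint from B; A=[flask] B=[clip,knob,oval,lathe] C=[gear,valve,crate,joint]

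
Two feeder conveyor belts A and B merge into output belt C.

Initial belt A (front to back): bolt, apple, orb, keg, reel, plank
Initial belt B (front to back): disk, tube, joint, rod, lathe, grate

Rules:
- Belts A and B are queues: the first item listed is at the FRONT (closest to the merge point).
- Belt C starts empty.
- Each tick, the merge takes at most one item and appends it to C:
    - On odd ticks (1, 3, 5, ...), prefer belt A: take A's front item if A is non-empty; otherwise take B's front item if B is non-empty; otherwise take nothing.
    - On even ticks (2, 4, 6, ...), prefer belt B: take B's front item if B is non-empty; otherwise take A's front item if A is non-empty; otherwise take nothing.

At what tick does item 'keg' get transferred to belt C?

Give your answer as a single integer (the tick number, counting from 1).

Answer: 7

Derivation:
Tick 1: prefer A, take bolt from A; A=[apple,orb,keg,reel,plank] B=[disk,tube,joint,rod,lathe,grate] C=[bolt]
Tick 2: prefer B, take disk from B; A=[apple,orb,keg,reel,plank] B=[tube,joint,rod,lathe,grate] C=[bolt,disk]
Tick 3: prefer A, take apple from A; A=[orb,keg,reel,plank] B=[tube,joint,rod,lathe,grate] C=[bolt,disk,apple]
Tick 4: prefer B, take tube from B; A=[orb,keg,reel,plank] B=[joint,rod,lathe,grate] C=[bolt,disk,apple,tube]
Tick 5: prefer A, take orb from A; A=[keg,reel,plank] B=[joint,rod,lathe,grate] C=[bolt,disk,apple,tube,orb]
Tick 6: prefer B, take joint from B; A=[keg,reel,plank] B=[rod,lathe,grate] C=[bolt,disk,apple,tube,orb,joint]
Tick 7: prefer A, take keg from A; A=[reel,plank] B=[rod,lathe,grate] C=[bolt,disk,apple,tube,orb,joint,keg]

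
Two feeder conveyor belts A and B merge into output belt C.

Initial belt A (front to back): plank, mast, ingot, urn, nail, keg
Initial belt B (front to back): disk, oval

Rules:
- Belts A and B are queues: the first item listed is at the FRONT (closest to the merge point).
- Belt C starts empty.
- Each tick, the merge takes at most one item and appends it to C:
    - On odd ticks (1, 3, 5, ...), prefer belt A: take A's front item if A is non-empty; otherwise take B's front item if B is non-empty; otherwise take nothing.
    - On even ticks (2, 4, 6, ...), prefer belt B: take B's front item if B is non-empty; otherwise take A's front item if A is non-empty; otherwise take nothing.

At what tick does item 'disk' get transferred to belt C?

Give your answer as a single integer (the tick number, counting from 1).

Tick 1: prefer A, take plank from A; A=[mast,ingot,urn,nail,keg] B=[disk,oval] C=[plank]
Tick 2: prefer B, take disk from B; A=[mast,ingot,urn,nail,keg] B=[oval] C=[plank,disk]

Answer: 2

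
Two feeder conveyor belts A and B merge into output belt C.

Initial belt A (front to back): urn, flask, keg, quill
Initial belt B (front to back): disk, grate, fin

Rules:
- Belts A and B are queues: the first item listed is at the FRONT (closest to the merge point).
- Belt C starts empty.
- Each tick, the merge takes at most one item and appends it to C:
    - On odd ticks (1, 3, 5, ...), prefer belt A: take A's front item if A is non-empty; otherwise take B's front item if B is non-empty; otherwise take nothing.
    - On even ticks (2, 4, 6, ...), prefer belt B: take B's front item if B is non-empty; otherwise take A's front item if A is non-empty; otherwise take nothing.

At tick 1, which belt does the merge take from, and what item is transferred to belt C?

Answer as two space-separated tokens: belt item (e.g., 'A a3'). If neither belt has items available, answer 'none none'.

Answer: A urn

Derivation:
Tick 1: prefer A, take urn from A; A=[flask,keg,quill] B=[disk,grate,fin] C=[urn]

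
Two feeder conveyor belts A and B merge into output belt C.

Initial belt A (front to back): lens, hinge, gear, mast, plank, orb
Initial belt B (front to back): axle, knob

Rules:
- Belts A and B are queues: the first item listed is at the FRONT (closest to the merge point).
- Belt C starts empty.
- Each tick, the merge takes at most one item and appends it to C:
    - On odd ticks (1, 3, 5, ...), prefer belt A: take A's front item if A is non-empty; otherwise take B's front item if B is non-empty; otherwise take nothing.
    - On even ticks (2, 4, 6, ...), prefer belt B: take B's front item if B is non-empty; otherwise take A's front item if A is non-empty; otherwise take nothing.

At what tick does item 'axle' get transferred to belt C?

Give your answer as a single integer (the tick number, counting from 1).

Answer: 2

Derivation:
Tick 1: prefer A, take lens from A; A=[hinge,gear,mast,plank,orb] B=[axle,knob] C=[lens]
Tick 2: prefer B, take axle from B; A=[hinge,gear,mast,plank,orb] B=[knob] C=[lens,axle]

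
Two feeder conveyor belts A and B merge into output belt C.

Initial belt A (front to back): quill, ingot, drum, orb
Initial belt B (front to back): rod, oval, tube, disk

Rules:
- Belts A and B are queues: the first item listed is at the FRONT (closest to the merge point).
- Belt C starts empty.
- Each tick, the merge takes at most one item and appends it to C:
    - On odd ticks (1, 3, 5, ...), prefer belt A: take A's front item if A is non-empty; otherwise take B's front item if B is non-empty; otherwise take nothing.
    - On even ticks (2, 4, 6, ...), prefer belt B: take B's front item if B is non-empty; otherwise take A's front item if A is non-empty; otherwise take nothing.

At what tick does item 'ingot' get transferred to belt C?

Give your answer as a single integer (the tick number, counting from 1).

Answer: 3

Derivation:
Tick 1: prefer A, take quill from A; A=[ingot,drum,orb] B=[rod,oval,tube,disk] C=[quill]
Tick 2: prefer B, take rod from B; A=[ingot,drum,orb] B=[oval,tube,disk] C=[quill,rod]
Tick 3: prefer A, take ingot from A; A=[drum,orb] B=[oval,tube,disk] C=[quill,rod,ingot]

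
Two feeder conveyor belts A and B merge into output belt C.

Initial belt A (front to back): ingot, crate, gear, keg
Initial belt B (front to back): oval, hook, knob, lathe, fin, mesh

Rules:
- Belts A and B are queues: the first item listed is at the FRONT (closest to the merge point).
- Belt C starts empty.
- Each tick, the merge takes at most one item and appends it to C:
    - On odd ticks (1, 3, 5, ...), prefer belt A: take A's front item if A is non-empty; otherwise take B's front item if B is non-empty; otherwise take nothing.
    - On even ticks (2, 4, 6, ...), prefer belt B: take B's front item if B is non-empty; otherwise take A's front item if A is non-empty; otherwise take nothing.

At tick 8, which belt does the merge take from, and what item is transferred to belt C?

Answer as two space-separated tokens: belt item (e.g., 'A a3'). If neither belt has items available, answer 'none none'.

Tick 1: prefer A, take ingot from A; A=[crate,gear,keg] B=[oval,hook,knob,lathe,fin,mesh] C=[ingot]
Tick 2: prefer B, take oval from B; A=[crate,gear,keg] B=[hook,knob,lathe,fin,mesh] C=[ingot,oval]
Tick 3: prefer A, take crate from A; A=[gear,keg] B=[hook,knob,lathe,fin,mesh] C=[ingot,oval,crate]
Tick 4: prefer B, take hook from B; A=[gear,keg] B=[knob,lathe,fin,mesh] C=[ingot,oval,crate,hook]
Tick 5: prefer A, take gear from A; A=[keg] B=[knob,lathe,fin,mesh] C=[ingot,oval,crate,hook,gear]
Tick 6: prefer B, take knob from B; A=[keg] B=[lathe,fin,mesh] C=[ingot,oval,crate,hook,gear,knob]
Tick 7: prefer A, take keg from A; A=[-] B=[lathe,fin,mesh] C=[ingot,oval,crate,hook,gear,knob,keg]
Tick 8: prefer B, take lathe from B; A=[-] B=[fin,mesh] C=[ingot,oval,crate,hook,gear,knob,keg,lathe]

Answer: B lathe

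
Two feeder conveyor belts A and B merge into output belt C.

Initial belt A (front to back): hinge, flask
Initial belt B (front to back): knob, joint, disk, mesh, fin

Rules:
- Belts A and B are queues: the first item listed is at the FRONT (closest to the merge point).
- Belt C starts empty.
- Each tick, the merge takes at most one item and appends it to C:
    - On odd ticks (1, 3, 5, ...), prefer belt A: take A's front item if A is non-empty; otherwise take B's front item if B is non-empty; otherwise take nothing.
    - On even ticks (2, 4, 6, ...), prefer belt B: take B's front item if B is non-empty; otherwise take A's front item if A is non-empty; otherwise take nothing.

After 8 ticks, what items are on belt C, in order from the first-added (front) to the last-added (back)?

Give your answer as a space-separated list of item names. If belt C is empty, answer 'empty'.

Answer: hinge knob flask joint disk mesh fin

Derivation:
Tick 1: prefer A, take hinge from A; A=[flask] B=[knob,joint,disk,mesh,fin] C=[hinge]
Tick 2: prefer B, take knob from B; A=[flask] B=[joint,disk,mesh,fin] C=[hinge,knob]
Tick 3: prefer A, take flask from A; A=[-] B=[joint,disk,mesh,fin] C=[hinge,knob,flask]
Tick 4: prefer B, take joint from B; A=[-] B=[disk,mesh,fin] C=[hinge,knob,flask,joint]
Tick 5: prefer A, take disk from B; A=[-] B=[mesh,fin] C=[hinge,knob,flask,joint,disk]
Tick 6: prefer B, take mesh from B; A=[-] B=[fin] C=[hinge,knob,flask,joint,disk,mesh]
Tick 7: prefer A, take fin from B; A=[-] B=[-] C=[hinge,knob,flask,joint,disk,mesh,fin]
Tick 8: prefer B, both empty, nothing taken; A=[-] B=[-] C=[hinge,knob,flask,joint,disk,mesh,fin]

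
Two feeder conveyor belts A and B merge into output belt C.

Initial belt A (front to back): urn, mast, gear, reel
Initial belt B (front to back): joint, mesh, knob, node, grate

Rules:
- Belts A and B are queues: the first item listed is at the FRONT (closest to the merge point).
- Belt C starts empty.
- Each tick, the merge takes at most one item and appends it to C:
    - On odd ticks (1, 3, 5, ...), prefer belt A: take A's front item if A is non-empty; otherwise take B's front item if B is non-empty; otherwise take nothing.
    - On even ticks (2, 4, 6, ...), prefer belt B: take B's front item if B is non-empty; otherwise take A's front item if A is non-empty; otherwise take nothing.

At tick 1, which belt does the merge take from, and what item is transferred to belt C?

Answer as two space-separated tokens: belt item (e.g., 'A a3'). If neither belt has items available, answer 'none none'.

Answer: A urn

Derivation:
Tick 1: prefer A, take urn from A; A=[mast,gear,reel] B=[joint,mesh,knob,node,grate] C=[urn]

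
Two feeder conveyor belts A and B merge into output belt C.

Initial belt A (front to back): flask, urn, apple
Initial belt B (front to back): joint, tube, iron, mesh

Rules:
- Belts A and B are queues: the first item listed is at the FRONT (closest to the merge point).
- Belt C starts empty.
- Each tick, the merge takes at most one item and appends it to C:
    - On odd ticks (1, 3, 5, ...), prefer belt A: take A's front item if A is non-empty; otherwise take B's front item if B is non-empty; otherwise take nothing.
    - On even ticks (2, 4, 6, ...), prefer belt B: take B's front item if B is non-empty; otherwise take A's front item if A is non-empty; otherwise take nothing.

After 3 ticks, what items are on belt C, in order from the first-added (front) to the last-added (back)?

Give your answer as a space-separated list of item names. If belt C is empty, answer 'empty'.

Tick 1: prefer A, take flask from A; A=[urn,apple] B=[joint,tube,iron,mesh] C=[flask]
Tick 2: prefer B, take joint from B; A=[urn,apple] B=[tube,iron,mesh] C=[flask,joint]
Tick 3: prefer A, take urn from A; A=[apple] B=[tube,iron,mesh] C=[flask,joint,urn]

Answer: flask joint urn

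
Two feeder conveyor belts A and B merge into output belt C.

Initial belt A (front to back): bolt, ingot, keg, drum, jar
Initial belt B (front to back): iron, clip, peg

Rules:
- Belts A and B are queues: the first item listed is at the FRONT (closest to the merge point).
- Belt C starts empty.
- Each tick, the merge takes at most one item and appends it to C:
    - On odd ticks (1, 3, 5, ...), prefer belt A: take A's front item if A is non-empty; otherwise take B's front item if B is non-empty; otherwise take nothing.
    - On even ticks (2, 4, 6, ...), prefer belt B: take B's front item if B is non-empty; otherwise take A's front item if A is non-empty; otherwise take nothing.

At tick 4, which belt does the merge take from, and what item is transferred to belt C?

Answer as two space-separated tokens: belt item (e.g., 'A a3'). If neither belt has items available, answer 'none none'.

Answer: B clip

Derivation:
Tick 1: prefer A, take bolt from A; A=[ingot,keg,drum,jar] B=[iron,clip,peg] C=[bolt]
Tick 2: prefer B, take iron from B; A=[ingot,keg,drum,jar] B=[clip,peg] C=[bolt,iron]
Tick 3: prefer A, take ingot from A; A=[keg,drum,jar] B=[clip,peg] C=[bolt,iron,ingot]
Tick 4: prefer B, take clip from B; A=[keg,drum,jar] B=[peg] C=[bolt,iron,ingot,clip]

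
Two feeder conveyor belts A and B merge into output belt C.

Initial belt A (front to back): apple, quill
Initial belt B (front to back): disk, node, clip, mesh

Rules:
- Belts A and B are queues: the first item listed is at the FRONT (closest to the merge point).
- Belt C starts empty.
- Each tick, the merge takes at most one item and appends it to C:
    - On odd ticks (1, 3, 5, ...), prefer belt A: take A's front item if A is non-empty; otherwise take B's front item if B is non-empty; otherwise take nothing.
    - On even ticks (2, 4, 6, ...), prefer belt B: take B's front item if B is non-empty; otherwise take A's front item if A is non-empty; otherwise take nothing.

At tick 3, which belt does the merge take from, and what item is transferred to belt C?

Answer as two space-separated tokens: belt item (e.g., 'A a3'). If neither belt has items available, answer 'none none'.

Tick 1: prefer A, take apple from A; A=[quill] B=[disk,node,clip,mesh] C=[apple]
Tick 2: prefer B, take disk from B; A=[quill] B=[node,clip,mesh] C=[apple,disk]
Tick 3: prefer A, take quill from A; A=[-] B=[node,clip,mesh] C=[apple,disk,quill]

Answer: A quill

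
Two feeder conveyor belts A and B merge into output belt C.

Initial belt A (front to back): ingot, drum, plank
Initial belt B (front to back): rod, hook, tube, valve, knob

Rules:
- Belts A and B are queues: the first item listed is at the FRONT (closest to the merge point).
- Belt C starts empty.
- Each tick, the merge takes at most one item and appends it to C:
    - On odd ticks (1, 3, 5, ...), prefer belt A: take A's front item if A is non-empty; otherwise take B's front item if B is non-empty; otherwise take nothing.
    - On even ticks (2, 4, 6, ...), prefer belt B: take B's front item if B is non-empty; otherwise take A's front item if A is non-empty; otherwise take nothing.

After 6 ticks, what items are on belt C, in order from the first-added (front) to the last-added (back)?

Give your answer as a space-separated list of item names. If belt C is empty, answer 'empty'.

Tick 1: prefer A, take ingot from A; A=[drum,plank] B=[rod,hook,tube,valve,knob] C=[ingot]
Tick 2: prefer B, take rod from B; A=[drum,plank] B=[hook,tube,valve,knob] C=[ingot,rod]
Tick 3: prefer A, take drum from A; A=[plank] B=[hook,tube,valve,knob] C=[ingot,rod,drum]
Tick 4: prefer B, take hook from B; A=[plank] B=[tube,valve,knob] C=[ingot,rod,drum,hook]
Tick 5: prefer A, take plank from A; A=[-] B=[tube,valve,knob] C=[ingot,rod,drum,hook,plank]
Tick 6: prefer B, take tube from B; A=[-] B=[valve,knob] C=[ingot,rod,drum,hook,plank,tube]

Answer: ingot rod drum hook plank tube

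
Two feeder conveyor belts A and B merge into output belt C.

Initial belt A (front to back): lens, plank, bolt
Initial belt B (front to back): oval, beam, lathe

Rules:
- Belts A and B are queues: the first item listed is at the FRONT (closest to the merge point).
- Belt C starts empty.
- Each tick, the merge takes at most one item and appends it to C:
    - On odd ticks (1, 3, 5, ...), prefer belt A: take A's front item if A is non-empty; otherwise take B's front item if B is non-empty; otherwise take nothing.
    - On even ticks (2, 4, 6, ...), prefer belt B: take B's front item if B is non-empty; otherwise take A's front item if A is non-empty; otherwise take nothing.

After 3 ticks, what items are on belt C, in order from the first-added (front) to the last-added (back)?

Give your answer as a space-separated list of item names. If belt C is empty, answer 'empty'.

Answer: lens oval plank

Derivation:
Tick 1: prefer A, take lens from A; A=[plank,bolt] B=[oval,beam,lathe] C=[lens]
Tick 2: prefer B, take oval from B; A=[plank,bolt] B=[beam,lathe] C=[lens,oval]
Tick 3: prefer A, take plank from A; A=[bolt] B=[beam,lathe] C=[lens,oval,plank]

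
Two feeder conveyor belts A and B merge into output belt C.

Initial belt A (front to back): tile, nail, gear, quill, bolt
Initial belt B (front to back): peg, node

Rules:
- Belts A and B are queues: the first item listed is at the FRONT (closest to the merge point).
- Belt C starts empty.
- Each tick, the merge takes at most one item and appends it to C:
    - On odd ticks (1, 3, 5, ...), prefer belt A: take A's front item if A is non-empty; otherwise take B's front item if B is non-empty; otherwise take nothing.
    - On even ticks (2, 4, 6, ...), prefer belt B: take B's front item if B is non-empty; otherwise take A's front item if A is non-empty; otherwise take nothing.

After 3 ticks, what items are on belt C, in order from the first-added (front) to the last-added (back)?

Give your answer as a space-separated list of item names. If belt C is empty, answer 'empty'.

Tick 1: prefer A, take tile from A; A=[nail,gear,quill,bolt] B=[peg,node] C=[tile]
Tick 2: prefer B, take peg from B; A=[nail,gear,quill,bolt] B=[node] C=[tile,peg]
Tick 3: prefer A, take nail from A; A=[gear,quill,bolt] B=[node] C=[tile,peg,nail]

Answer: tile peg nail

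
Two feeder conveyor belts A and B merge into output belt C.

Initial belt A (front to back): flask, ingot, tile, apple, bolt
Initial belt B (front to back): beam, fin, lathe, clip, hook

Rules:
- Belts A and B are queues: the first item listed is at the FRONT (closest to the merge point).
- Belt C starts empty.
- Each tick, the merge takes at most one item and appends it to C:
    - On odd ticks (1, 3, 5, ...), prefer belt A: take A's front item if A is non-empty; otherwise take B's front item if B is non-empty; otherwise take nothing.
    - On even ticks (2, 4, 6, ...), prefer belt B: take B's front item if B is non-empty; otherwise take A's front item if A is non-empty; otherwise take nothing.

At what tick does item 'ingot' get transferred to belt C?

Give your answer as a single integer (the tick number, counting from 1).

Tick 1: prefer A, take flask from A; A=[ingot,tile,apple,bolt] B=[beam,fin,lathe,clip,hook] C=[flask]
Tick 2: prefer B, take beam from B; A=[ingot,tile,apple,bolt] B=[fin,lathe,clip,hook] C=[flask,beam]
Tick 3: prefer A, take ingot from A; A=[tile,apple,bolt] B=[fin,lathe,clip,hook] C=[flask,beam,ingot]

Answer: 3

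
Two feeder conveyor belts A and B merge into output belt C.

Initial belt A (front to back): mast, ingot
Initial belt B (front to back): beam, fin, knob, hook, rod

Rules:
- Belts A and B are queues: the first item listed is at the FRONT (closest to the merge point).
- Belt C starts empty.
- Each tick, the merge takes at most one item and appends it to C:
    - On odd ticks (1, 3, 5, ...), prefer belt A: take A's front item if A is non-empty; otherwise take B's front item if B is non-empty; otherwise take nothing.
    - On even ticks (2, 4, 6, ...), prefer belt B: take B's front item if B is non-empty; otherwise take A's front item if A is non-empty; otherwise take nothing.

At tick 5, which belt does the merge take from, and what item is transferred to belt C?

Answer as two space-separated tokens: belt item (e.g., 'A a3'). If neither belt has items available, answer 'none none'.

Tick 1: prefer A, take mast from A; A=[ingot] B=[beam,fin,knob,hook,rod] C=[mast]
Tick 2: prefer B, take beam from B; A=[ingot] B=[fin,knob,hook,rod] C=[mast,beam]
Tick 3: prefer A, take ingot from A; A=[-] B=[fin,knob,hook,rod] C=[mast,beam,ingot]
Tick 4: prefer B, take fin from B; A=[-] B=[knob,hook,rod] C=[mast,beam,ingot,fin]
Tick 5: prefer A, take knob from B; A=[-] B=[hook,rod] C=[mast,beam,ingot,fin,knob]

Answer: B knob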